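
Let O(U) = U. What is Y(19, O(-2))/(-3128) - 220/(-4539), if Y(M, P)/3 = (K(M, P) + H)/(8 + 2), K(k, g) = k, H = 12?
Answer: 379969/8351760 ≈ 0.045496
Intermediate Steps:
Y(M, P) = 18/5 + 3*M/10 (Y(M, P) = 3*((M + 12)/(8 + 2)) = 3*((12 + M)/10) = 3*((12 + M)*(⅒)) = 3*(6/5 + M/10) = 18/5 + 3*M/10)
Y(19, O(-2))/(-3128) - 220/(-4539) = (18/5 + (3/10)*19)/(-3128) - 220/(-4539) = (18/5 + 57/10)*(-1/3128) - 220*(-1/4539) = (93/10)*(-1/3128) + 220/4539 = -93/31280 + 220/4539 = 379969/8351760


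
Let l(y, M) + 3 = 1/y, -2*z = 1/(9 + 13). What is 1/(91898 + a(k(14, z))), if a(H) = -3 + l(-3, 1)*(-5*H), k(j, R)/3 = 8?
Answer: 1/92295 ≈ 1.0835e-5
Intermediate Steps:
z = -1/44 (z = -1/(2*(9 + 13)) = -½/22 = -½*1/22 = -1/44 ≈ -0.022727)
l(y, M) = -3 + 1/y
k(j, R) = 24 (k(j, R) = 3*8 = 24)
a(H) = -3 + 50*H/3 (a(H) = -3 + (-3 + 1/(-3))*(-5*H) = -3 + (-3 - ⅓)*(-5*H) = -3 - (-50)*H/3 = -3 + 50*H/3)
1/(91898 + a(k(14, z))) = 1/(91898 + (-3 + (50/3)*24)) = 1/(91898 + (-3 + 400)) = 1/(91898 + 397) = 1/92295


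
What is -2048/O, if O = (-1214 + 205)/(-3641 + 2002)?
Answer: -3356672/1009 ≈ -3326.7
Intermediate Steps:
O = 1009/1639 (O = -1009/(-1639) = -1009*(-1/1639) = 1009/1639 ≈ 0.61562)
-2048/O = -2048/1009/1639 = -2048*1639/1009 = -3356672/1009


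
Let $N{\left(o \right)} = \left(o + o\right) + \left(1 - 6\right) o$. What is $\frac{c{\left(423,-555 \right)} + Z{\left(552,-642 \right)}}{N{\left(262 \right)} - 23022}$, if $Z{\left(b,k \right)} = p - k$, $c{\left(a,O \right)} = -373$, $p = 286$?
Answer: $- \frac{185}{7936} \approx -0.023311$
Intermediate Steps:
$Z{\left(b,k \right)} = 286 - k$
$N{\left(o \right)} = - 3 o$ ($N{\left(o \right)} = 2 o - 5 o = - 3 o$)
$\frac{c{\left(423,-555 \right)} + Z{\left(552,-642 \right)}}{N{\left(262 \right)} - 23022} = \frac{-373 + \left(286 - -642\right)}{\left(-3\right) 262 - 23022} = \frac{-373 + \left(286 + 642\right)}{-786 - 23022} = \frac{-373 + 928}{-23808} = 555 \left(- \frac{1}{23808}\right) = - \frac{185}{7936}$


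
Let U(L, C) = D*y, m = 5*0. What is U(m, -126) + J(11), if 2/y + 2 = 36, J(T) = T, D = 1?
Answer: 188/17 ≈ 11.059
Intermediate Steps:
y = 1/17 (y = 2/(-2 + 36) = 2/34 = 2*(1/34) = 1/17 ≈ 0.058824)
m = 0
U(L, C) = 1/17 (U(L, C) = 1*(1/17) = 1/17)
U(m, -126) + J(11) = 1/17 + 11 = 188/17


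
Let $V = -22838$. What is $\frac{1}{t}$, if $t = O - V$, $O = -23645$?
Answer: $- \frac{1}{807} \approx -0.0012392$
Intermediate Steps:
$t = -807$ ($t = -23645 - -22838 = -23645 + 22838 = -807$)
$\frac{1}{t} = \frac{1}{-807} = - \frac{1}{807}$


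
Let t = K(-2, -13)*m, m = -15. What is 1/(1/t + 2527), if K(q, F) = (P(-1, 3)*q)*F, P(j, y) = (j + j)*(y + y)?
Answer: 4680/11826361 ≈ 0.00039573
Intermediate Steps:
P(j, y) = 4*j*y (P(j, y) = (2*j)*(2*y) = 4*j*y)
K(q, F) = -12*F*q (K(q, F) = ((4*(-1)*3)*q)*F = (-12*q)*F = -12*F*q)
t = 4680 (t = -12*(-13)*(-2)*(-15) = -312*(-15) = 4680)
1/(1/t + 2527) = 1/(1/4680 + 2527) = 1/(11826361/4680) = 4680/11826361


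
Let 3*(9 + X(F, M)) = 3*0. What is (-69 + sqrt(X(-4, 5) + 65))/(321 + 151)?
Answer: -69/472 + sqrt(14)/236 ≈ -0.13033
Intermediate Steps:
X(F, M) = -9 (X(F, M) = -9 + (3*0)/3 = -9 + (1/3)*0 = -9 + 0 = -9)
(-69 + sqrt(X(-4, 5) + 65))/(321 + 151) = (-69 + sqrt(-9 + 65))/(321 + 151) = (-69 + sqrt(56))/472 = (-69 + 2*sqrt(14))*(1/472) = -69/472 + sqrt(14)/236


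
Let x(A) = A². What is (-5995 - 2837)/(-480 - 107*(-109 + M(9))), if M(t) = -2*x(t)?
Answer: -8832/28517 ≈ -0.30971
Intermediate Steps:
M(t) = -2*t²
(-5995 - 2837)/(-480 - 107*(-109 + M(9))) = (-5995 - 2837)/(-480 - 107*(-109 - 2*9²)) = -8832/(-480 - 107*(-109 - 2*81)) = -8832/(-480 - 107*(-109 - 162)) = -8832/(-480 - 107*(-271)) = -8832/(-480 + 28997) = -8832/28517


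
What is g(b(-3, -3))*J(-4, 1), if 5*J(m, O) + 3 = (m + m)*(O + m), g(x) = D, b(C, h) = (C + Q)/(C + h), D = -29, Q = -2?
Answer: -609/5 ≈ -121.80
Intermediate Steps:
b(C, h) = (-2 + C)/(C + h) (b(C, h) = (C - 2)/(C + h) = (-2 + C)/(C + h))
g(x) = -29
J(m, O) = -⅗ + 2*m*(O + m)/5 (J(m, O) = -⅗ + ((m + m)*(O + m))/5 = -⅗ + ((2*m)*(O + m))/5 = -⅗ + (2*m*(O + m))/5 = -⅗ + 2*m*(O + m)/5)
g(b(-3, -3))*J(-4, 1) = -29*(-⅗ + (⅖)*(-4)² + (⅖)*1*(-4)) = -29*(-⅗ + (⅖)*16 - 8/5) = -29*(-⅗ + 32/5 - 8/5) = -29*21/5 = -609/5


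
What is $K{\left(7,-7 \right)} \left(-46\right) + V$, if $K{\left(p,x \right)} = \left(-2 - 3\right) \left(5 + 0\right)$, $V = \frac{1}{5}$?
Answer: $\frac{5751}{5} \approx 1150.2$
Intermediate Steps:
$V = \frac{1}{5} \approx 0.2$
$K{\left(p,x \right)} = -25$ ($K{\left(p,x \right)} = \left(-5\right) 5 = -25$)
$K{\left(7,-7 \right)} \left(-46\right) + V = \left(-25\right) \left(-46\right) + \frac{1}{5} = 1150 + \frac{1}{5} = \frac{5751}{5}$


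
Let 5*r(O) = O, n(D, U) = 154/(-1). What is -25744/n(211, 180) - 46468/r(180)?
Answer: -778661/693 ≈ -1123.6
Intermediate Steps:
n(D, U) = -154 (n(D, U) = 154*(-1) = -154)
r(O) = O/5
-25744/n(211, 180) - 46468/r(180) = -25744/(-154) - 46468/((1/5)*180) = -25744*(-1/154) - 46468/36 = 12872/77 - 46468*1/36 = 12872/77 - 11617/9 = -778661/693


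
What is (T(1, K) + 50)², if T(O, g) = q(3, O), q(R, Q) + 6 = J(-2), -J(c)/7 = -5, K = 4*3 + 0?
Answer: 6241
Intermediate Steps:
K = 12 (K = 12 + 0 = 12)
J(c) = 35 (J(c) = -7*(-5) = 35)
q(R, Q) = 29 (q(R, Q) = -6 + 35 = 29)
T(O, g) = 29
(T(1, K) + 50)² = (29 + 50)² = 79² = 6241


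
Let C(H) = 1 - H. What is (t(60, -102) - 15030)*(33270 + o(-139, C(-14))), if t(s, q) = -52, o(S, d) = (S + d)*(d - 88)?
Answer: -638300404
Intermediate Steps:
o(S, d) = (-88 + d)*(S + d) (o(S, d) = (S + d)*(-88 + d) = (-88 + d)*(S + d))
(t(60, -102) - 15030)*(33270 + o(-139, C(-14))) = (-52 - 15030)*(33270 + ((1 - 1*(-14))**2 - 88*(-139) - 88*(1 - 1*(-14)) - 139*(1 - 1*(-14)))) = -15082*(33270 + ((1 + 14)**2 + 12232 - 88*(1 + 14) - 139*(1 + 14))) = -15082*(33270 + (15**2 + 12232 - 88*15 - 139*15)) = -15082*(33270 + (225 + 12232 - 1320 - 2085)) = -15082*(33270 + 9052) = -15082*42322 = -638300404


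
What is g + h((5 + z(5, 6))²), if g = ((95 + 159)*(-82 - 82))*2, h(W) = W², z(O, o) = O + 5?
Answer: -32687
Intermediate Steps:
z(O, o) = 5 + O
g = -83312 (g = (254*(-164))*2 = -41656*2 = -83312)
g + h((5 + z(5, 6))²) = -83312 + ((5 + (5 + 5))²)² = -83312 + ((5 + 10)²)² = -83312 + (15²)² = -83312 + 225² = -83312 + 50625 = -32687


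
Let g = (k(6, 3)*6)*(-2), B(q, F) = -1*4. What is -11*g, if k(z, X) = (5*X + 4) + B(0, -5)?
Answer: 1980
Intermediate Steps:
B(q, F) = -4
k(z, X) = 5*X (k(z, X) = (5*X + 4) - 4 = (4 + 5*X) - 4 = 5*X)
g = -180 (g = ((5*3)*6)*(-2) = (15*6)*(-2) = 90*(-2) = -180)
-11*g = -11*(-180) = 1980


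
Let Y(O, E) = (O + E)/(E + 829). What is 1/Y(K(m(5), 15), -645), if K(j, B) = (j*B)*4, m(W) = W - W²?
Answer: -184/1845 ≈ -0.099729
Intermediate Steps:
K(j, B) = 4*B*j (K(j, B) = (B*j)*4 = 4*B*j)
Y(O, E) = (E + O)/(829 + E)
1/Y(K(m(5), 15), -645) = 1/((-645 + 4*15*(5*(1 - 1*5)))/(829 - 645)) = 1/((-645 + 4*15*(5*(1 - 5)))/184) = 1/((-645 + 4*15*(5*(-4)))/184) = 1/((-645 + 4*15*(-20))/184) = 1/((-645 - 1200)/184) = 1/((1/184)*(-1845)) = 1/(-1845/184) = -184/1845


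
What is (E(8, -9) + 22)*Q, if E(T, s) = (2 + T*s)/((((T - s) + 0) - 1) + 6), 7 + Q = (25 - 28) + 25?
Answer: 3105/11 ≈ 282.27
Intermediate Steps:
Q = 15 (Q = -7 + ((25 - 28) + 25) = -7 + (-3 + 25) = -7 + 22 = 15)
E(T, s) = (2 + T*s)/(5 + T - s) (E(T, s) = (2 + T*s)/(((T - s) - 1) + 6) = (2 + T*s)/((-1 + T - s) + 6) = (2 + T*s)/(5 + T - s))
(E(8, -9) + 22)*Q = ((2 + 8*(-9))/(5 + 8 - 1*(-9)) + 22)*15 = ((2 - 72)/(5 + 8 + 9) + 22)*15 = (-70/22 + 22)*15 = ((1/22)*(-70) + 22)*15 = (-35/11 + 22)*15 = (207/11)*15 = 3105/11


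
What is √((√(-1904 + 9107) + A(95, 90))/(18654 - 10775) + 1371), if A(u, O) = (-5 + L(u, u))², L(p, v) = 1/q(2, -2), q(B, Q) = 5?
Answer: √(2127749958579 + 9651775*√3)/39395 ≈ 37.027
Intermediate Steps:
L(p, v) = ⅕ (L(p, v) = 1/5 = ⅕)
A(u, O) = 576/25 (A(u, O) = (-5 + ⅕)² = (-24/5)² = 576/25)
√((√(-1904 + 9107) + A(95, 90))/(18654 - 10775) + 1371) = √((√(-1904 + 9107) + 576/25)/(18654 - 10775) + 1371) = √((√7203 + 576/25)/7879 + 1371) = √((49*√3 + 576/25)*(1/7879) + 1371) = √((576/25 + 49*√3)*(1/7879) + 1371) = √((576/196975 + 49*√3/7879) + 1371) = √(270053301/196975 + 49*√3/7879)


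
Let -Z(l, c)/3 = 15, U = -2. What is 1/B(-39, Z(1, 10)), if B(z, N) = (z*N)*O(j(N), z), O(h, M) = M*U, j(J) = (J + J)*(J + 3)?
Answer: 1/136890 ≈ 7.3051e-6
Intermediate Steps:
Z(l, c) = -45 (Z(l, c) = -3*15 = -45)
j(J) = 2*J*(3 + J) (j(J) = (2*J)*(3 + J) = 2*J*(3 + J))
O(h, M) = -2*M (O(h, M) = M*(-2) = -2*M)
B(z, N) = -2*N*z² (B(z, N) = (z*N)*(-2*z) = (N*z)*(-2*z) = -2*N*z²)
1/B(-39, Z(1, 10)) = 1/(-2*(-45)*(-39)²) = 1/(-2*(-45)*1521) = 1/136890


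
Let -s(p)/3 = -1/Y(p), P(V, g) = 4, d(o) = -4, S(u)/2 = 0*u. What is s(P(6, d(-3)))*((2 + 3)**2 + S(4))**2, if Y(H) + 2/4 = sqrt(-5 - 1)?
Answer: -150 - 300*I*sqrt(6) ≈ -150.0 - 734.85*I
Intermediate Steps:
S(u) = 0 (S(u) = 2*(0*u) = 2*0 = 0)
Y(H) = -1/2 + I*sqrt(6) (Y(H) = -1/2 + sqrt(-5 - 1) = -1/2 + sqrt(-6) = -1/2 + I*sqrt(6))
s(p) = 3/(-1/2 + I*sqrt(6)) (s(p) = -(-3)/(-1/2 + I*sqrt(6)) = 3/(-1/2 + I*sqrt(6)))
s(P(6, d(-3)))*((2 + 3)**2 + S(4))**2 = (-6/25 - 12*I*sqrt(6)/25)*((2 + 3)**2 + 0)**2 = (-6/25 - 12*I*sqrt(6)/25)*(5**2 + 0)**2 = (-6/25 - 12*I*sqrt(6)/25)*(25 + 0)**2 = (-6/25 - 12*I*sqrt(6)/25)*25**2 = (-6/25 - 12*I*sqrt(6)/25)*625 = -150 - 300*I*sqrt(6)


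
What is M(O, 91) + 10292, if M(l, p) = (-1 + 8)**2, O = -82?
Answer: 10341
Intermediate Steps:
M(l, p) = 49 (M(l, p) = 7**2 = 49)
M(O, 91) + 10292 = 49 + 10292 = 10341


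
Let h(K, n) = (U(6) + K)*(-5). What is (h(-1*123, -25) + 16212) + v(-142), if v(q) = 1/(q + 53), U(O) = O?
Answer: 1494932/89 ≈ 16797.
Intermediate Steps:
v(q) = 1/(53 + q)
h(K, n) = -30 - 5*K (h(K, n) = (6 + K)*(-5) = -30 - 5*K)
(h(-1*123, -25) + 16212) + v(-142) = ((-30 - (-5)*123) + 16212) + 1/(53 - 142) = ((-30 - 5*(-123)) + 16212) + 1/(-89) = ((-30 + 615) + 16212) - 1/89 = (585 + 16212) - 1/89 = 16797 - 1/89 = 1494932/89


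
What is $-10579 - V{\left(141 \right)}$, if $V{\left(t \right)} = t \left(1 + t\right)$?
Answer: $-30601$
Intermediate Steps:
$-10579 - V{\left(141 \right)} = -10579 - 141 \left(1 + 141\right) = -10579 - 141 \cdot 142 = -10579 - 20022 = -30601$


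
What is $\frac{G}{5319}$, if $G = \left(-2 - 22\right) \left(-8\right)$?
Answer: $\frac{64}{1773} \approx 0.036097$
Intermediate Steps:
$G = 192$ ($G = \left(-24\right) \left(-8\right) = 192$)
$\frac{G}{5319} = \frac{192}{5319} = 192 \cdot \frac{1}{5319} = \frac{64}{1773}$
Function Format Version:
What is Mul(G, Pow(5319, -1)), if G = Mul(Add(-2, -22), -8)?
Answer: Rational(64, 1773) ≈ 0.036097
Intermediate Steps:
G = 192 (G = Mul(-24, -8) = 192)
Mul(G, Pow(5319, -1)) = Mul(192, Pow(5319, -1)) = Mul(192, Rational(1, 5319)) = Rational(64, 1773)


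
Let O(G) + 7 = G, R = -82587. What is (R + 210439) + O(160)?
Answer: 128005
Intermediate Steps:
O(G) = -7 + G
(R + 210439) + O(160) = (-82587 + 210439) + (-7 + 160) = 127852 + 153 = 128005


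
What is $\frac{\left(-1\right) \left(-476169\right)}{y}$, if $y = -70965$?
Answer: $- \frac{158723}{23655} \approx -6.7099$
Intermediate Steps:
$\frac{\left(-1\right) \left(-476169\right)}{y} = \frac{\left(-1\right) \left(-476169\right)}{-70965} = 476169 \left(- \frac{1}{70965}\right) = - \frac{158723}{23655}$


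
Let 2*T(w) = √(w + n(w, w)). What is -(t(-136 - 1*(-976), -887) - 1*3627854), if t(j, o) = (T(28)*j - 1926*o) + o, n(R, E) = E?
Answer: 1920379 - 840*√14 ≈ 1.9172e+6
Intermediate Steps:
T(w) = √2*√w/2 (T(w) = √(w + w)/2 = √(2*w)/2 = (√2*√w)/2 = √2*√w/2)
t(j, o) = -1925*o + j*√14 (t(j, o) = ((√2*√28/2)*j - 1926*o) + o = ((√2*(2*√7)/2)*j - 1926*o) + o = (√14*j - 1926*o) + o = (j*√14 - 1926*o) + o = (-1926*o + j*√14) + o = -1925*o + j*√14)
-(t(-136 - 1*(-976), -887) - 1*3627854) = -((-1925*(-887) + (-136 - 1*(-976))*√14) - 1*3627854) = -((1707475 + (-136 + 976)*√14) - 3627854) = -((1707475 + 840*√14) - 3627854) = -(-1920379 + 840*√14) = 1920379 - 840*√14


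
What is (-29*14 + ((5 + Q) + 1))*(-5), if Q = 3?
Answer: 1985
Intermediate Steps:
(-29*14 + ((5 + Q) + 1))*(-5) = (-29*14 + ((5 + 3) + 1))*(-5) = (-406 + (8 + 1))*(-5) = (-406 + 9)*(-5) = -397*(-5) = 1985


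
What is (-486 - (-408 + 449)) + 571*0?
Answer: -527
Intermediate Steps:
(-486 - (-408 + 449)) + 571*0 = (-486 - 1*41) + 0 = (-486 - 41) + 0 = -527 + 0 = -527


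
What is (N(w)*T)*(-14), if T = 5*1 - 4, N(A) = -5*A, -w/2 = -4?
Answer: 560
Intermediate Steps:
w = 8 (w = -2*(-4) = 8)
T = 1 (T = 5 - 4 = 1)
(N(w)*T)*(-14) = (-5*8*1)*(-14) = -40*1*(-14) = -40*(-14) = 560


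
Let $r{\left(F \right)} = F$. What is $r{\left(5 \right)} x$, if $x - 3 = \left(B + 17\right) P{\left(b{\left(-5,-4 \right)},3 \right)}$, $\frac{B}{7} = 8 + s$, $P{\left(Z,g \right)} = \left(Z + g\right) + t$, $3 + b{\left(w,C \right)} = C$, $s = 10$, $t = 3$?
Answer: $-700$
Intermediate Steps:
$b{\left(w,C \right)} = -3 + C$
$P{\left(Z,g \right)} = 3 + Z + g$ ($P{\left(Z,g \right)} = \left(Z + g\right) + 3 = 3 + Z + g$)
$B = 126$ ($B = 7 \left(8 + 10\right) = 7 \cdot 18 = 126$)
$x = -140$ ($x = 3 + \left(126 + 17\right) \left(3 - 7 + 3\right) = 3 + 143 \left(3 - 7 + 3\right) = 3 + 143 \left(-1\right) = 3 - 143 = -140$)
$r{\left(5 \right)} x = 5 \left(-140\right) = -700$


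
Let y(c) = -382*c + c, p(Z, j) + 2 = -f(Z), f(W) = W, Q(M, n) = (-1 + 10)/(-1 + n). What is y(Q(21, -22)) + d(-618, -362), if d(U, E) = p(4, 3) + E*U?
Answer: 5148759/23 ≈ 2.2386e+5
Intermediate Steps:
Q(M, n) = 9/(-1 + n)
p(Z, j) = -2 - Z
y(c) = -381*c
d(U, E) = -6 + E*U (d(U, E) = (-2 - 1*4) + E*U = (-2 - 4) + E*U = -6 + E*U)
y(Q(21, -22)) + d(-618, -362) = -3429/(-1 - 22) + (-6 - 362*(-618)) = -3429/(-23) + (-6 + 223716) = -3429*(-1)/23 + 223710 = -381*(-9/23) + 223710 = 3429/23 + 223710 = 5148759/23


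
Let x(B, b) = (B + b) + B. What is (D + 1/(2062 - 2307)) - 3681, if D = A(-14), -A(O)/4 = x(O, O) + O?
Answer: -846966/245 ≈ -3457.0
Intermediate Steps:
x(B, b) = b + 2*B
A(O) = -16*O (A(O) = -4*((O + 2*O) + O) = -4*(3*O + O) = -16*O)
D = 224 (D = -16*(-14) = 224)
(D + 1/(2062 - 2307)) - 3681 = (224 + 1/(2062 - 2307)) - 3681 = (224 + 1/(-245)) - 3681 = (224 - 1/245) - 3681 = 54879/245 - 3681 = -846966/245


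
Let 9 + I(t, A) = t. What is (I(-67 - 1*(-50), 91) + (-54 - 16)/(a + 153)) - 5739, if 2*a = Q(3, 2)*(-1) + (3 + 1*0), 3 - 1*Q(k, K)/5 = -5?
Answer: -1550925/269 ≈ -5765.5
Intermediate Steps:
Q(k, K) = 40 (Q(k, K) = 15 - 5*(-5) = 15 + 25 = 40)
a = -37/2 (a = (40*(-1) + (3 + 1*0))/2 = (-40 + (3 + 0))/2 = (-40 + 3)/2 = (½)*(-37) = -37/2 ≈ -18.500)
I(t, A) = -9 + t
(I(-67 - 1*(-50), 91) + (-54 - 16)/(a + 153)) - 5739 = ((-9 + (-67 - 1*(-50))) + (-54 - 16)/(-37/2 + 153)) - 5739 = ((-9 + (-67 + 50)) - 70/269/2) - 5739 = ((-9 - 17) - 70*2/269) - 5739 = (-26 - 140/269) - 5739 = -7134/269 - 5739 = -1550925/269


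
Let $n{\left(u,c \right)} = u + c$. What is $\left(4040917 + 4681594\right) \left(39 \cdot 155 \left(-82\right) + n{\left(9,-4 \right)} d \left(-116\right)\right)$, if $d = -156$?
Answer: $-3534448682310$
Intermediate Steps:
$n{\left(u,c \right)} = c + u$
$\left(4040917 + 4681594\right) \left(39 \cdot 155 \left(-82\right) + n{\left(9,-4 \right)} d \left(-116\right)\right) = \left(4040917 + 4681594\right) \left(39 \cdot 155 \left(-82\right) + \left(-4 + 9\right) \left(-156\right) \left(-116\right)\right) = 8722511 \left(6045 \left(-82\right) + 5 \left(-156\right) \left(-116\right)\right) = 8722511 \left(-495690 - -90480\right) = 8722511 \left(-495690 + 90480\right) = 8722511 \left(-405210\right) = -3534448682310$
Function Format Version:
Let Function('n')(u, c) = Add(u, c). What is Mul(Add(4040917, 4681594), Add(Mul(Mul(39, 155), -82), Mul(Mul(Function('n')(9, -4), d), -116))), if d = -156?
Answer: -3534448682310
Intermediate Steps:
Function('n')(u, c) = Add(c, u)
Mul(Add(4040917, 4681594), Add(Mul(Mul(39, 155), -82), Mul(Mul(Function('n')(9, -4), d), -116))) = Mul(Add(4040917, 4681594), Add(Mul(Mul(39, 155), -82), Mul(Mul(Add(-4, 9), -156), -116))) = Mul(8722511, Add(Mul(6045, -82), Mul(Mul(5, -156), -116))) = Mul(8722511, Add(-495690, Mul(-780, -116))) = Mul(8722511, Add(-495690, 90480)) = Mul(8722511, -405210) = -3534448682310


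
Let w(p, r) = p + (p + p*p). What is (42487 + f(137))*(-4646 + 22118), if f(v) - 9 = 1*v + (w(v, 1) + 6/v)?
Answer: 147631725696/137 ≈ 1.0776e+9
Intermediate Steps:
w(p, r) = p² + 2*p (w(p, r) = p + (p + p²) = p² + 2*p)
f(v) = 9 + v + 6/v + v*(2 + v) (f(v) = 9 + (1*v + (v*(2 + v) + 6/v)) = 9 + (v + (6/v + v*(2 + v))) = 9 + (v + 6/v + v*(2 + v)) = 9 + v + 6/v + v*(2 + v))
(42487 + f(137))*(-4646 + 22118) = (42487 + (9 + 137² + 3*137 + 6/137))*(-4646 + 22118) = (42487 + (9 + 18769 + 411 + 6*(1/137)))*17472 = (42487 + (9 + 18769 + 411 + 6/137))*17472 = (42487 + 2628899/137)*17472 = (8449618/137)*17472 = 147631725696/137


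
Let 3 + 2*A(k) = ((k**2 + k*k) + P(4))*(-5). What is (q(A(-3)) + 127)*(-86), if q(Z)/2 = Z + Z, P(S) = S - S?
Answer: 5074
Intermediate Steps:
P(S) = 0
A(k) = -3/2 - 5*k**2 (A(k) = -3/2 + (((k**2 + k*k) + 0)*(-5))/2 = -3/2 + (((k**2 + k**2) + 0)*(-5))/2 = -3/2 + ((2*k**2 + 0)*(-5))/2 = -3/2 + ((2*k**2)*(-5))/2 = -3/2 + (-10*k**2)/2 = -3/2 - 5*k**2)
q(Z) = 4*Z (q(Z) = 2*(Z + Z) = 2*(2*Z) = 4*Z)
(q(A(-3)) + 127)*(-86) = (4*(-3/2 - 5*(-3)**2) + 127)*(-86) = (4*(-3/2 - 5*9) + 127)*(-86) = (4*(-3/2 - 45) + 127)*(-86) = (4*(-93/2) + 127)*(-86) = (-186 + 127)*(-86) = -59*(-86) = 5074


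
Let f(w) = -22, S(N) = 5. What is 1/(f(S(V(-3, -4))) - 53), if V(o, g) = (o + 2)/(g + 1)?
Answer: -1/75 ≈ -0.013333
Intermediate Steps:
V(o, g) = (2 + o)/(1 + g)
1/(f(S(V(-3, -4))) - 53) = 1/(-22 - 53) = 1/(-75) = -1/75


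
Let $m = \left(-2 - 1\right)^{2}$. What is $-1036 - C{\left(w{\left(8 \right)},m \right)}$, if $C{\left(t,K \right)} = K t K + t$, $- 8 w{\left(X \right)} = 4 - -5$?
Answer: $- \frac{3775}{4} \approx -943.75$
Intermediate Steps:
$m = 9$ ($m = \left(-3\right)^{2} = 9$)
$w{\left(X \right)} = - \frac{9}{8}$ ($w{\left(X \right)} = - \frac{4 - -5}{8} = - \frac{4 + 5}{8} = \left(- \frac{1}{8}\right) 9 = - \frac{9}{8}$)
$C{\left(t,K \right)} = t + t K^{2}$ ($C{\left(t,K \right)} = t K^{2} + t = t + t K^{2}$)
$-1036 - C{\left(w{\left(8 \right)},m \right)} = -1036 - - \frac{9 \left(1 + 9^{2}\right)}{8} = -1036 - - \frac{9 \left(1 + 81\right)}{8} = -1036 - \left(- \frac{9}{8}\right) 82 = -1036 - - \frac{369}{4} = -1036 + \frac{369}{4} = - \frac{3775}{4}$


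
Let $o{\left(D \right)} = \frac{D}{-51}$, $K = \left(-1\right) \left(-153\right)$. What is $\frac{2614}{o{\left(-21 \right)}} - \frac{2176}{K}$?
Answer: $\frac{399046}{63} \approx 6334.1$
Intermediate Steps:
$K = 153$
$o{\left(D \right)} = - \frac{D}{51}$ ($o{\left(D \right)} = D \left(- \frac{1}{51}\right) = - \frac{D}{51}$)
$\frac{2614}{o{\left(-21 \right)}} - \frac{2176}{K} = \frac{2614}{\left(- \frac{1}{51}\right) \left(-21\right)} - \frac{2176}{153} = \frac{2614}{\frac{7}{17}} - \frac{128}{9} = 2614 \cdot \frac{17}{7} - \frac{128}{9} = \frac{44438}{7} - \frac{128}{9} = \frac{399046}{63}$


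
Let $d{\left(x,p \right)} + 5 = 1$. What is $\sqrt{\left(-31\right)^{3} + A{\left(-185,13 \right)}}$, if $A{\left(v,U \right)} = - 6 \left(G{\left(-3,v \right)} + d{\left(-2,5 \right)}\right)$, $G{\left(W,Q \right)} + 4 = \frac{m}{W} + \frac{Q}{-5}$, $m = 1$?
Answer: $19 i \sqrt{83} \approx 173.1 i$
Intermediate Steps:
$d{\left(x,p \right)} = -4$ ($d{\left(x,p \right)} = -5 + 1 = -4$)
$G{\left(W,Q \right)} = -4 + \frac{1}{W} - \frac{Q}{5}$ ($G{\left(W,Q \right)} = -4 + \left(1 \frac{1}{W} + \frac{Q}{-5}\right) = -4 + \left(\frac{1}{W} + Q \left(- \frac{1}{5}\right)\right) = -4 - \left(- \frac{1}{W} + \frac{Q}{5}\right) = -4 + \frac{1}{W} - \frac{Q}{5}$)
$A{\left(v,U \right)} = 50 + \frac{6 v}{5}$ ($A{\left(v,U \right)} = - 6 \left(\left(-4 + \frac{1}{-3} - \frac{v}{5}\right) - 4\right) = - 6 \left(\left(-4 - \frac{1}{3} - \frac{v}{5}\right) - 4\right) = - 6 \left(\left(- \frac{13}{3} - \frac{v}{5}\right) - 4\right) = - 6 \left(- \frac{25}{3} - \frac{v}{5}\right) = 50 + \frac{6 v}{5}$)
$\sqrt{\left(-31\right)^{3} + A{\left(-185,13 \right)}} = \sqrt{\left(-31\right)^{3} + \left(50 + \frac{6}{5} \left(-185\right)\right)} = \sqrt{-29791 + \left(50 - 222\right)} = \sqrt{-29791 - 172} = \sqrt{-29963} = 19 i \sqrt{83}$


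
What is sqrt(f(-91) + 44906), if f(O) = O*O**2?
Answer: I*sqrt(708665) ≈ 841.82*I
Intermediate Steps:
f(O) = O**3
sqrt(f(-91) + 44906) = sqrt((-91)**3 + 44906) = sqrt(-753571 + 44906) = sqrt(-708665) = I*sqrt(708665)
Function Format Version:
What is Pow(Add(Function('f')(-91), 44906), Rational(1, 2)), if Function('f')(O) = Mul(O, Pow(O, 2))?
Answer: Mul(I, Pow(708665, Rational(1, 2))) ≈ Mul(841.82, I)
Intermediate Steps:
Function('f')(O) = Pow(O, 3)
Pow(Add(Function('f')(-91), 44906), Rational(1, 2)) = Pow(Add(Pow(-91, 3), 44906), Rational(1, 2)) = Pow(Add(-753571, 44906), Rational(1, 2)) = Pow(-708665, Rational(1, 2)) = Mul(I, Pow(708665, Rational(1, 2)))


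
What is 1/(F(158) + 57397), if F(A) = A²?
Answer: 1/82361 ≈ 1.2142e-5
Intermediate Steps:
1/(F(158) + 57397) = 1/(158² + 57397) = 1/(24964 + 57397) = 1/82361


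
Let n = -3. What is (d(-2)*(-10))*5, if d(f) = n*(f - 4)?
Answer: -900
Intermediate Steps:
d(f) = 12 - 3*f (d(f) = -3*(f - 4) = -3*(-4 + f) = 12 - 3*f)
(d(-2)*(-10))*5 = ((12 - 3*(-2))*(-10))*5 = ((12 + 6)*(-10))*5 = (18*(-10))*5 = -180*5 = -900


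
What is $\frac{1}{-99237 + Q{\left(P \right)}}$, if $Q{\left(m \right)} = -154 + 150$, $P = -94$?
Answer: $- \frac{1}{99241} \approx -1.0076 \cdot 10^{-5}$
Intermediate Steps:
$Q{\left(m \right)} = -4$
$\frac{1}{-99237 + Q{\left(P \right)}} = \frac{1}{-99237 - 4} = \frac{1}{-99241} = - \frac{1}{99241}$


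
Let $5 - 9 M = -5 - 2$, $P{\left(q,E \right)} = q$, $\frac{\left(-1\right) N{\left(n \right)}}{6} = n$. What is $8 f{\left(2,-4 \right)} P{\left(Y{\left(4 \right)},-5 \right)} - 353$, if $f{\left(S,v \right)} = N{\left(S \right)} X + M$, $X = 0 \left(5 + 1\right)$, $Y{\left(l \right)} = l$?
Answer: $- \frac{931}{3} \approx -310.33$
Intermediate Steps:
$N{\left(n \right)} = - 6 n$
$X = 0$ ($X = 0 \cdot 6 = 0$)
$M = \frac{4}{3}$ ($M = \frac{5}{9} - \frac{-5 - 2}{9} = \frac{5}{9} - - \frac{7}{9} = \frac{5}{9} + \frac{7}{9} = \frac{4}{3} \approx 1.3333$)
$f{\left(S,v \right)} = \frac{4}{3}$ ($f{\left(S,v \right)} = - 6 S 0 + \frac{4}{3} = 0 + \frac{4}{3} = \frac{4}{3}$)
$8 f{\left(2,-4 \right)} P{\left(Y{\left(4 \right)},-5 \right)} - 353 = 8 \cdot \frac{4}{3} \cdot 4 - 353 = \frac{32}{3} \cdot 4 - 353 = \frac{128}{3} - 353 = - \frac{931}{3}$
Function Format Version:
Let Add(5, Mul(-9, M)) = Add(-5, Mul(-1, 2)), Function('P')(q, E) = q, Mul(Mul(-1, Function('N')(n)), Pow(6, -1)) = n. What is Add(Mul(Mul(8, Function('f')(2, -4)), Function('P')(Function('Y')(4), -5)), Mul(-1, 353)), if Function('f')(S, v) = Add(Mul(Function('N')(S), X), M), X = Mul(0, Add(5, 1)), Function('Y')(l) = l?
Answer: Rational(-931, 3) ≈ -310.33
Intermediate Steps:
Function('N')(n) = Mul(-6, n)
X = 0 (X = Mul(0, 6) = 0)
M = Rational(4, 3) (M = Add(Rational(5, 9), Mul(Rational(-1, 9), Add(-5, Mul(-1, 2)))) = Add(Rational(5, 9), Mul(Rational(-1, 9), Add(-5, -2))) = Add(Rational(5, 9), Mul(Rational(-1, 9), -7)) = Add(Rational(5, 9), Rational(7, 9)) = Rational(4, 3) ≈ 1.3333)
Function('f')(S, v) = Rational(4, 3) (Function('f')(S, v) = Add(Mul(Mul(-6, S), 0), Rational(4, 3)) = Add(0, Rational(4, 3)) = Rational(4, 3))
Add(Mul(Mul(8, Function('f')(2, -4)), Function('P')(Function('Y')(4), -5)), Mul(-1, 353)) = Add(Mul(Mul(8, Rational(4, 3)), 4), Mul(-1, 353)) = Add(Mul(Rational(32, 3), 4), -353) = Add(Rational(128, 3), -353) = Rational(-931, 3)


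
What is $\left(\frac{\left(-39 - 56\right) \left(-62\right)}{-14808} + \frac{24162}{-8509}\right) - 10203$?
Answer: $- \frac{642999443561}{63000636} \approx -10206.0$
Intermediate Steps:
$\left(\frac{\left(-39 - 56\right) \left(-62\right)}{-14808} + \frac{24162}{-8509}\right) - 10203 = \left(\left(-95\right) \left(-62\right) \left(- \frac{1}{14808}\right) + 24162 \left(- \frac{1}{8509}\right)\right) - 10203 = \left(5890 \left(- \frac{1}{14808}\right) - \frac{24162}{8509}\right) - 10203 = \left(- \frac{2945}{7404} - \frac{24162}{8509}\right) - 10203 = - \frac{203954453}{63000636} - 10203 = - \frac{642999443561}{63000636}$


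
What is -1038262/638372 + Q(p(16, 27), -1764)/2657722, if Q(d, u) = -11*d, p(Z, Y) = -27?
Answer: -344902770335/212076913573 ≈ -1.6263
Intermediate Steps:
-1038262/638372 + Q(p(16, 27), -1764)/2657722 = -1038262/638372 - 11*(-27)/2657722 = -1038262*1/638372 + 297*(1/2657722) = -519131/319186 + 297/2657722 = -344902770335/212076913573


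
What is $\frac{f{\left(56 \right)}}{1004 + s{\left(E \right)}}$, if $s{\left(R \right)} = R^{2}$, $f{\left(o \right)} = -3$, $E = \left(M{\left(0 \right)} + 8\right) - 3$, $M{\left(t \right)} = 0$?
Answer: $- \frac{1}{343} \approx -0.0029155$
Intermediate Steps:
$E = 5$ ($E = \left(0 + 8\right) - 3 = 8 - 3 = 5$)
$\frac{f{\left(56 \right)}}{1004 + s{\left(E \right)}} = - \frac{3}{1004 + 5^{2}} = - \frac{3}{1004 + 25} = - \frac{3}{1029} = \left(-3\right) \frac{1}{1029} = - \frac{1}{343}$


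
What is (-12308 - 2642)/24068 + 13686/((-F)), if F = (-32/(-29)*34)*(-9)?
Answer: 391918933/9819744 ≈ 39.911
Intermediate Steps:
F = -9792/29 (F = (-32*(-1/29)*34)*(-9) = ((32/29)*34)*(-9) = (1088/29)*(-9) = -9792/29 ≈ -337.66)
(-12308 - 2642)/24068 + 13686/((-F)) = (-12308 - 2642)/24068 + 13686/((-1*(-9792/29))) = -14950*1/24068 + 13686/(9792/29) = -7475/12034 + 13686*(29/9792) = -7475/12034 + 66149/1632 = 391918933/9819744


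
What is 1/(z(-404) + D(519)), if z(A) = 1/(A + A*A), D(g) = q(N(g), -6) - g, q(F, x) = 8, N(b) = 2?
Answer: -162812/83196931 ≈ -0.0019569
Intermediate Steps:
D(g) = 8 - g
z(A) = 1/(A + A**2)
1/(z(-404) + D(519)) = 1/(1/((-404)*(1 - 404)) + (8 - 1*519)) = 1/(-1/404/(-403) + (8 - 519)) = 1/(-1/404*(-1/403) - 511) = 1/(1/162812 - 511) = 1/(-83196931/162812) = -162812/83196931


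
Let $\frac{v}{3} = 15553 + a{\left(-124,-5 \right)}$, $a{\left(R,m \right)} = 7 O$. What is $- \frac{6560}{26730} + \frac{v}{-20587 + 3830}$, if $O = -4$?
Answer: $- \frac{135487567}{44791461} \approx -3.0249$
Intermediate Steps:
$a{\left(R,m \right)} = -28$ ($a{\left(R,m \right)} = 7 \left(-4\right) = -28$)
$v = 46575$ ($v = 3 \left(15553 - 28\right) = 3 \cdot 15525 = 46575$)
$- \frac{6560}{26730} + \frac{v}{-20587 + 3830} = - \frac{6560}{26730} + \frac{46575}{-20587 + 3830} = \left(-6560\right) \frac{1}{26730} + \frac{46575}{-16757} = - \frac{656}{2673} + 46575 \left(- \frac{1}{16757}\right) = - \frac{656}{2673} - \frac{46575}{16757} = - \frac{135487567}{44791461}$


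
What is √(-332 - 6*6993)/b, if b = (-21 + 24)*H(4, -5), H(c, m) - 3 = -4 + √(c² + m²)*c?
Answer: I*√42290/1965 + 4*I*√1733890/1965 ≈ 2.7851*I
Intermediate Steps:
H(c, m) = -1 + c*√(c² + m²) (H(c, m) = 3 + (-4 + √(c² + m²)*c) = 3 + (-4 + c*√(c² + m²)) = -1 + c*√(c² + m²))
b = -3 + 12*√41 (b = (-21 + 24)*(-1 + 4*√(4² + (-5)²)) = 3*(-1 + 4*√(16 + 25)) = 3*(-1 + 4*√41) = -3 + 12*√41 ≈ 73.838)
√(-332 - 6*6993)/b = √(-332 - 6*6993)/(-3 + 12*√41) = √(-332 - 41958)/(-3 + 12*√41) = √(-42290)/(-3 + 12*√41) = (I*√42290)/(-3 + 12*√41) = I*√42290/(-3 + 12*√41)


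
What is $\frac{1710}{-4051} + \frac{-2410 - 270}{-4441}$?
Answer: $\frac{3262570}{17990491} \approx 0.18135$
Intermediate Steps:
$\frac{1710}{-4051} + \frac{-2410 - 270}{-4441} = 1710 \left(- \frac{1}{4051}\right) - - \frac{2680}{4441} = - \frac{1710}{4051} + \frac{2680}{4441} = \frac{3262570}{17990491}$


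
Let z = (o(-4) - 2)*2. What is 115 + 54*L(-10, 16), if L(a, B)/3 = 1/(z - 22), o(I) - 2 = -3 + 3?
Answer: 1184/11 ≈ 107.64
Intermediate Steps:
o(I) = 2 (o(I) = 2 + (-3 + 3) = 2 + 0 = 2)
z = 0 (z = (2 - 2)*2 = 0*2 = 0)
L(a, B) = -3/22 (L(a, B) = 3/(0 - 22) = 3/(-22) = 3*(-1/22) = -3/22)
115 + 54*L(-10, 16) = 115 + 54*(-3/22) = 115 - 81/11 = 1184/11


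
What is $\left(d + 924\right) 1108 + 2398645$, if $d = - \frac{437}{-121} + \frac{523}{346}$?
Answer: $\frac{71760698411}{20933} \approx 3.4281 \cdot 10^{6}$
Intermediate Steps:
$d = \frac{214485}{41866}$ ($d = \left(-437\right) \left(- \frac{1}{121}\right) + 523 \cdot \frac{1}{346} = \frac{437}{121} + \frac{523}{346} = \frac{214485}{41866} \approx 5.1231$)
$\left(d + 924\right) 1108 + 2398645 = \left(\frac{214485}{41866} + 924\right) 1108 + 2398645 = \frac{38898669}{41866} \cdot 1108 + 2398645 = \frac{21549862626}{20933} + 2398645 = \frac{71760698411}{20933}$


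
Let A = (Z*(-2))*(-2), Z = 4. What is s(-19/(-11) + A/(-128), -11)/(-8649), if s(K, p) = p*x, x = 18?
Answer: 22/961 ≈ 0.022893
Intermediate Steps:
A = 16 (A = (4*(-2))*(-2) = -8*(-2) = 16)
s(K, p) = 18*p (s(K, p) = p*18 = 18*p)
s(-19/(-11) + A/(-128), -11)/(-8649) = (18*(-11))/(-8649) = -198*(-1/8649) = 22/961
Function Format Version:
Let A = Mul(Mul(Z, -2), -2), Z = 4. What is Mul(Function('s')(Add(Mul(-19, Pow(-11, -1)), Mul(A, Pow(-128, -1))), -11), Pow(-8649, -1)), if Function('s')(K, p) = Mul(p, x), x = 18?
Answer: Rational(22, 961) ≈ 0.022893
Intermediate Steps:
A = 16 (A = Mul(Mul(4, -2), -2) = Mul(-8, -2) = 16)
Function('s')(K, p) = Mul(18, p) (Function('s')(K, p) = Mul(p, 18) = Mul(18, p))
Mul(Function('s')(Add(Mul(-19, Pow(-11, -1)), Mul(A, Pow(-128, -1))), -11), Pow(-8649, -1)) = Mul(Mul(18, -11), Pow(-8649, -1)) = Mul(-198, Rational(-1, 8649)) = Rational(22, 961)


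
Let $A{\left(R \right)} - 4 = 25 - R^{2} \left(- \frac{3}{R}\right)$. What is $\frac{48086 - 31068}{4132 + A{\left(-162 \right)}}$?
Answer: $\frac{17018}{3675} \approx 4.6307$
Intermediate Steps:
$A{\left(R \right)} = 29 + 3 R$ ($A{\left(R \right)} = 4 - \left(-25 + R^{2} \left(- \frac{3}{R}\right)\right) = 4 - \left(-25 - 3 R\right) = 4 + \left(25 + 3 R\right) = 29 + 3 R$)
$\frac{48086 - 31068}{4132 + A{\left(-162 \right)}} = \frac{48086 - 31068}{4132 + \left(29 + 3 \left(-162\right)\right)} = \frac{17018}{4132 + \left(29 - 486\right)} = \frac{17018}{4132 - 457} = \frac{17018}{3675}$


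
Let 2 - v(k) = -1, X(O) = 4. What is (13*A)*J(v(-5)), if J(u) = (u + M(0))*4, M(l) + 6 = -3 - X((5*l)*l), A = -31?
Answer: 16120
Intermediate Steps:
v(k) = 3 (v(k) = 2 - 1*(-1) = 2 + 1 = 3)
M(l) = -13 (M(l) = -6 + (-3 - 1*4) = -6 + (-3 - 4) = -6 - 7 = -13)
J(u) = -52 + 4*u (J(u) = (u - 13)*4 = (-13 + u)*4 = -52 + 4*u)
(13*A)*J(v(-5)) = (13*(-31))*(-52 + 4*3) = -403*(-52 + 12) = -403*(-40) = 16120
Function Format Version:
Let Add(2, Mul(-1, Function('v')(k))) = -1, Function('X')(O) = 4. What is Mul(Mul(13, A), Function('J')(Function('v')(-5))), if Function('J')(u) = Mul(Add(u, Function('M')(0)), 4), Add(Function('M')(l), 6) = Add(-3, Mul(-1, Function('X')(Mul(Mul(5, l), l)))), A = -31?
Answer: 16120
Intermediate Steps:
Function('v')(k) = 3 (Function('v')(k) = Add(2, Mul(-1, -1)) = Add(2, 1) = 3)
Function('M')(l) = -13 (Function('M')(l) = Add(-6, Add(-3, Mul(-1, 4))) = Add(-6, Add(-3, -4)) = Add(-6, -7) = -13)
Function('J')(u) = Add(-52, Mul(4, u)) (Function('J')(u) = Mul(Add(u, -13), 4) = Mul(Add(-13, u), 4) = Add(-52, Mul(4, u)))
Mul(Mul(13, A), Function('J')(Function('v')(-5))) = Mul(Mul(13, -31), Add(-52, Mul(4, 3))) = Mul(-403, Add(-52, 12)) = Mul(-403, -40) = 16120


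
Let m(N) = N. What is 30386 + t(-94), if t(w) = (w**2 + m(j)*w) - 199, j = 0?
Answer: 39023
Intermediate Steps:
t(w) = -199 + w**2 (t(w) = (w**2 + 0*w) - 199 = (w**2 + 0) - 199 = w**2 - 199 = -199 + w**2)
30386 + t(-94) = 30386 + (-199 + (-94)**2) = 30386 + (-199 + 8836) = 30386 + 8637 = 39023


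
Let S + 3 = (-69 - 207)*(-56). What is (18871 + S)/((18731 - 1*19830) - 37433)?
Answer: -8581/9633 ≈ -0.89079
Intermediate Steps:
S = 15453 (S = -3 + (-69 - 207)*(-56) = -3 - 276*(-56) = -3 + 15456 = 15453)
(18871 + S)/((18731 - 1*19830) - 37433) = (18871 + 15453)/((18731 - 1*19830) - 37433) = 34324/((18731 - 19830) - 37433) = 34324/(-1099 - 37433) = 34324/(-38532) = 34324*(-1/38532) = -8581/9633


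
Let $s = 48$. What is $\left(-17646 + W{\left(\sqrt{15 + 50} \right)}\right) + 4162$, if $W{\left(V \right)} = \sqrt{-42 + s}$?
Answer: $-13484 + \sqrt{6} \approx -13482.0$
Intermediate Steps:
$W{\left(V \right)} = \sqrt{6}$ ($W{\left(V \right)} = \sqrt{-42 + 48} = \sqrt{6}$)
$\left(-17646 + W{\left(\sqrt{15 + 50} \right)}\right) + 4162 = \left(-17646 + \sqrt{6}\right) + 4162 = -13484 + \sqrt{6}$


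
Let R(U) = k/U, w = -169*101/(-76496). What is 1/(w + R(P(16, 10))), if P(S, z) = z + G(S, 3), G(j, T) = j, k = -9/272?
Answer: 33811232/7501469 ≈ 4.5073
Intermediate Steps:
k = -9/272 (k = -9*1/272 = -9/272 ≈ -0.033088)
w = 17069/76496 (w = -17069*(-1/76496) = 17069/76496 ≈ 0.22314)
P(S, z) = S + z (P(S, z) = z + S = S + z)
R(U) = -9/(272*U)
1/(w + R(P(16, 10))) = 1/(17069/76496 - 9/(272*(16 + 10))) = 1/(17069/76496 - 9/272/26) = 1/(17069/76496 - 9/272*1/26) = 1/(17069/76496 - 9/7072) = 1/(7501469/33811232) = 33811232/7501469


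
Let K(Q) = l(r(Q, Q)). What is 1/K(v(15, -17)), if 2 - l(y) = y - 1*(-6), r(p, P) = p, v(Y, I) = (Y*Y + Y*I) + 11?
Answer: 1/15 ≈ 0.066667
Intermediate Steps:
v(Y, I) = 11 + Y**2 + I*Y (v(Y, I) = (Y**2 + I*Y) + 11 = 11 + Y**2 + I*Y)
l(y) = -4 - y (l(y) = 2 - (y - 1*(-6)) = 2 - (y + 6) = 2 - (6 + y) = 2 + (-6 - y) = -4 - y)
K(Q) = -4 - Q
1/K(v(15, -17)) = 1/(-4 - (11 + 15**2 - 17*15)) = 1/(-4 - (11 + 225 - 255)) = 1/(-4 - 1*(-19)) = 1/(-4 + 19) = 1/15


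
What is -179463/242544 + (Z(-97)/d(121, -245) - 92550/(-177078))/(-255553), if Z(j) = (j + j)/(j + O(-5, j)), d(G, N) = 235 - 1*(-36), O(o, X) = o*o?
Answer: -164660554104181/222537887730576 ≈ -0.73992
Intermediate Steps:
O(o, X) = o²
d(G, N) = 271 (d(G, N) = 235 + 36 = 271)
Z(j) = 2*j/(25 + j) (Z(j) = (j + j)/(j + (-5)²) = (2*j)/(j + 25) = (2*j)/(25 + j) = 2*j/(25 + j))
-179463/242544 + (Z(-97)/d(121, -245) - 92550/(-177078))/(-255553) = -179463/242544 + ((2*(-97)/(25 - 97))/271 - 92550/(-177078))/(-255553) = -179463*1/242544 + ((2*(-97)/(-72))*(1/271) - 92550*(-1/177078))*(-1/255553) = -367/496 + ((2*(-97)*(-1/72))*(1/271) + 15425/29513)*(-1/255553) = -367/496 + ((97/36)*(1/271) + 15425/29513)*(-1/255553) = -367/496 + (97/9756 + 15425/29513)*(-1/255553) = -367/496 + (153349061/287928828)*(-1/255553) = -367/496 - 3740221/1794660384924 = -164660554104181/222537887730576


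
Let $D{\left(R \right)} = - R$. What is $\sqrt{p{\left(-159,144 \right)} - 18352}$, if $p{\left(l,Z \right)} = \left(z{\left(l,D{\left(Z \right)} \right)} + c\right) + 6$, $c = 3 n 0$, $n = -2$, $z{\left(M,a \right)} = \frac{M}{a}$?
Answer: $\frac{i \sqrt{2641665}}{12} \approx 135.44 i$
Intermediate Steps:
$c = 0$ ($c = 3 \left(-2\right) 0 = \left(-6\right) 0 = 0$)
$p{\left(l,Z \right)} = 6 - \frac{l}{Z}$ ($p{\left(l,Z \right)} = \left(\frac{l}{\left(-1\right) Z} + 0\right) + 6 = \left(l \left(- \frac{1}{Z}\right) + 0\right) + 6 = \left(- \frac{l}{Z} + 0\right) + 6 = - \frac{l}{Z} + 6 = 6 - \frac{l}{Z}$)
$\sqrt{p{\left(-159,144 \right)} - 18352} = \sqrt{\left(6 - - \frac{159}{144}\right) - 18352} = \sqrt{\left(6 - \left(-159\right) \frac{1}{144}\right) - 18352} = \sqrt{\left(6 + \frac{53}{48}\right) - 18352} = \sqrt{\frac{341}{48} - 18352} = \sqrt{- \frac{880555}{48}} = \frac{i \sqrt{2641665}}{12}$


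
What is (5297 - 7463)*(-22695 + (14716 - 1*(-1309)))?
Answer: 14447220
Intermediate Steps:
(5297 - 7463)*(-22695 + (14716 - 1*(-1309))) = -2166*(-22695 + (14716 + 1309)) = -2166*(-22695 + 16025) = -2166*(-6670) = 14447220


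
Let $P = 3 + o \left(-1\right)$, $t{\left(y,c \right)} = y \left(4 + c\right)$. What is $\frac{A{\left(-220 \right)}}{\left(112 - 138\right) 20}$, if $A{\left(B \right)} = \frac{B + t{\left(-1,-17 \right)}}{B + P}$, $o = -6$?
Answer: $- \frac{207}{109720} \approx -0.0018866$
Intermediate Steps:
$P = 9$ ($P = 3 - -6 = 3 + 6 = 9$)
$A{\left(B \right)} = \frac{13 + B}{9 + B}$ ($A{\left(B \right)} = \frac{B - \left(4 - 17\right)}{B + 9} = \frac{B - -13}{9 + B} = \frac{B + 13}{9 + B} = \frac{13 + B}{9 + B}$)
$\frac{A{\left(-220 \right)}}{\left(112 - 138\right) 20} = \frac{\frac{1}{9 - 220} \left(13 - 220\right)}{\left(112 - 138\right) 20} = \frac{\frac{1}{-211} \left(-207\right)}{\left(-26\right) 20} = \frac{\left(- \frac{1}{211}\right) \left(-207\right)}{-520} = \frac{207}{211} \left(- \frac{1}{520}\right) = - \frac{207}{109720}$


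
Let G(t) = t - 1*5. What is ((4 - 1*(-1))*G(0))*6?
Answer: -150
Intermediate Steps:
G(t) = -5 + t (G(t) = t - 5 = -5 + t)
((4 - 1*(-1))*G(0))*6 = ((4 - 1*(-1))*(-5 + 0))*6 = ((4 + 1)*(-5))*6 = (5*(-5))*6 = -25*6 = -150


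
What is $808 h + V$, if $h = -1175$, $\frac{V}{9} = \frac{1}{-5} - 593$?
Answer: $- \frac{4773694}{5} \approx -9.5474 \cdot 10^{5}$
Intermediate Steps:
$V = - \frac{26694}{5}$ ($V = 9 \left(\frac{1}{-5} - 593\right) = 9 \left(- \frac{1}{5} - 593\right) = 9 \left(- \frac{2966}{5}\right) = - \frac{26694}{5} \approx -5338.8$)
$808 h + V = 808 \left(-1175\right) - \frac{26694}{5} = -949400 - \frac{26694}{5} = - \frac{4773694}{5}$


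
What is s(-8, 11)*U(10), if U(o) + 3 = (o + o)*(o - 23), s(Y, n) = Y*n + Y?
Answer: 25248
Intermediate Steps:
s(Y, n) = Y + Y*n
U(o) = -3 + 2*o*(-23 + o) (U(o) = -3 + (o + o)*(o - 23) = -3 + (2*o)*(-23 + o) = -3 + 2*o*(-23 + o))
s(-8, 11)*U(10) = (-8*(1 + 11))*(-3 - 46*10 + 2*10**2) = (-8*12)*(-3 - 460 + 2*100) = -96*(-3 - 460 + 200) = -96*(-263) = 25248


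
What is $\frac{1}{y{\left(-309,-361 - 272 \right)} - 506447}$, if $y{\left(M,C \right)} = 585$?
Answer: $- \frac{1}{505862} \approx -1.9768 \cdot 10^{-6}$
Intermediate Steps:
$\frac{1}{y{\left(-309,-361 - 272 \right)} - 506447} = \frac{1}{585 - 506447} = \frac{1}{-505862} = - \frac{1}{505862}$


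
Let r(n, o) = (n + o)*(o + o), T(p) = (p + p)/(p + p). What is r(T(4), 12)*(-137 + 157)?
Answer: 6240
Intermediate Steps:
T(p) = 1 (T(p) = (2*p)/((2*p)) = (2*p)*(1/(2*p)) = 1)
r(n, o) = 2*o*(n + o) (r(n, o) = (n + o)*(2*o) = 2*o*(n + o))
r(T(4), 12)*(-137 + 157) = (2*12*(1 + 12))*(-137 + 157) = (2*12*13)*20 = 312*20 = 6240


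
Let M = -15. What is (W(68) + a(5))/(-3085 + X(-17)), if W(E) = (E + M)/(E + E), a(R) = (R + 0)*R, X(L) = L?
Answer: -1151/140624 ≈ -0.0081849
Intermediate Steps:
a(R) = R² (a(R) = R*R = R²)
W(E) = (-15 + E)/(2*E) (W(E) = (E - 15)/(E + E) = (-15 + E)/((2*E)) = (-15 + E)*(1/(2*E)) = (-15 + E)/(2*E))
(W(68) + a(5))/(-3085 + X(-17)) = ((½)*(-15 + 68)/68 + 5²)/(-3085 - 17) = ((½)*(1/68)*53 + 25)/(-3102) = (53/136 + 25)*(-1/3102) = (3453/136)*(-1/3102) = -1151/140624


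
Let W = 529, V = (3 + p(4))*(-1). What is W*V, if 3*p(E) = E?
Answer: -6877/3 ≈ -2292.3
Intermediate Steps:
p(E) = E/3
V = -13/3 (V = (3 + (⅓)*4)*(-1) = (3 + 4/3)*(-1) = (13/3)*(-1) = -13/3 ≈ -4.3333)
W*V = 529*(-13/3) = -6877/3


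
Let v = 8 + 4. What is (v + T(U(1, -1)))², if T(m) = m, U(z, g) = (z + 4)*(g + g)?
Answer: 4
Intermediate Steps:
U(z, g) = 2*g*(4 + z) (U(z, g) = (4 + z)*(2*g) = 2*g*(4 + z))
v = 12
(v + T(U(1, -1)))² = (12 + 2*(-1)*(4 + 1))² = (12 + 2*(-1)*5)² = (12 - 10)² = 2² = 4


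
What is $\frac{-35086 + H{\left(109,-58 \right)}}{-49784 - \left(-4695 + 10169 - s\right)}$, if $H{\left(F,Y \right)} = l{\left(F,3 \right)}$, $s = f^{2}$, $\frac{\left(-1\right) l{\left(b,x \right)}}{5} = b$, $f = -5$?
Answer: $\frac{3959}{6137} \approx 0.6451$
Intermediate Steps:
$l{\left(b,x \right)} = - 5 b$
$s = 25$ ($s = \left(-5\right)^{2} = 25$)
$H{\left(F,Y \right)} = - 5 F$
$\frac{-35086 + H{\left(109,-58 \right)}}{-49784 - \left(-4695 + 10169 - s\right)} = \frac{-35086 - 545}{-49784 + \left(25 - \left(-4695 - -10169\right)\right)} = \frac{-35086 - 545}{-49784 + \left(25 - \left(-4695 + 10169\right)\right)} = - \frac{35631}{-49784 + \left(25 - 5474\right)} = - \frac{35631}{-49784 - 5449} = - \frac{35631}{-55233} = \left(-35631\right) \left(- \frac{1}{55233}\right) = \frac{3959}{6137}$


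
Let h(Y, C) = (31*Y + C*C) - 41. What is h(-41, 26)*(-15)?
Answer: 9540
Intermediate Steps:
h(Y, C) = -41 + C² + 31*Y (h(Y, C) = (31*Y + C²) - 41 = (C² + 31*Y) - 41 = -41 + C² + 31*Y)
h(-41, 26)*(-15) = (-41 + 26² + 31*(-41))*(-15) = (-41 + 676 - 1271)*(-15) = -636*(-15) = 9540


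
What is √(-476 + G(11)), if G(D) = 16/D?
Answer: 6*I*√1595/11 ≈ 21.784*I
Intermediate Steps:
√(-476 + G(11)) = √(-476 + 16/11) = √(-5220/11) = 6*I*√1595/11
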